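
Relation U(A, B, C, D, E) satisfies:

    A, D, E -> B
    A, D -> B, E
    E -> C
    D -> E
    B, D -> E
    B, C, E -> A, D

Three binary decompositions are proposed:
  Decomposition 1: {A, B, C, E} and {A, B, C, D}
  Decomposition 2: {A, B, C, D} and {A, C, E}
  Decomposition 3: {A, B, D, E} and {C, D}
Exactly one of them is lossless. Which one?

Decomposition 1: common = {A, B, C}, closure = {A, B, C} → lossy.
Decomposition 2: common = {A, C}, closure = {A, C} → lossy.
Decomposition 3: common = {D}, closure = {C, D, E} → lossless.

Decomposition 3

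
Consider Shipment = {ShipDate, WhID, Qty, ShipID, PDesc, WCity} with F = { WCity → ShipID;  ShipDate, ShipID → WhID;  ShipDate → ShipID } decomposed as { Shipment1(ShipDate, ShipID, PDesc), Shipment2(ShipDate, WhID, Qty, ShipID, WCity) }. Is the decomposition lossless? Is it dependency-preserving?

lossy but dependency-preserving

Lossless test: (ShipDate, ShipID)⁺ = {ShipDate, WhID, ShipID}, which is a superkey of neither fragment — lossy.
Dependency preservation: every FD's attributes lie within a single fragment, so each can be enforced locally — preserved.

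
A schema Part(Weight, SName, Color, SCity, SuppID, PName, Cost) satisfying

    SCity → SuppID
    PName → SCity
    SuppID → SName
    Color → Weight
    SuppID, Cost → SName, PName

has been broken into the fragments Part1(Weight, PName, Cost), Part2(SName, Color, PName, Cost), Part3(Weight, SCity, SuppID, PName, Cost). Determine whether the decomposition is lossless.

No

Chase test. Columns are Weight, SName, Color, SCity, SuppID, PName, Cost; row i has aⱼ where attribute j ∈ Parti, else bᵢⱼ.
Initial tableau (one row per fragment):
  row 1: a1 b12 b13 b14 b15 a6 a7
  row 2: b21 a2 a3 b24 b25 a6 a7
  row 3: a1 b32 b33 a4 a5 a6 a7
Rows 1 and 2 agree on PName; apply PName→SCity and equate their SCity entries.
Rows 1 and 3 agree on PName; apply PName→SCity and equate their SCity entries.
Rows 1 and 2 agree on SCity; apply SCity→SuppID and equate their SuppID entries.
Rows 1 and 3 agree on SCity; apply SCity→SuppID and equate their SuppID entries.
Rows 1 and 2 agree on SuppID; apply SuppID→SName and equate their SName entries.
Rows 1 and 3 agree on SuppID; apply SuppID→SName and equate their SName entries.
No row becomes fully distinguished — the join is lossy.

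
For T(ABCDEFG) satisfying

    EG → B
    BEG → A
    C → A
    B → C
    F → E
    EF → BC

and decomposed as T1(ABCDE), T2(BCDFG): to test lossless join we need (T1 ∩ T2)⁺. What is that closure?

T1 ∩ T2 = {BCD}.
C → A applies, adding A
Closure: {ABCD}.

ABCD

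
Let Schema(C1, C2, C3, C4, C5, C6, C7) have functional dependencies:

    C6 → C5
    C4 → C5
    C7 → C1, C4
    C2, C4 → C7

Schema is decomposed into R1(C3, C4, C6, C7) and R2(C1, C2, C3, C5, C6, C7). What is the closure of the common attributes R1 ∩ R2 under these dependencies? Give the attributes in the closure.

C1, C3, C4, C5, C6, C7

R1 ∩ R2 = {C3, C6, C7}.
C6 → C5 applies, adding C5
C7 → C1, C4 applies, adding C1, C4
Closure: {C1, C3, C4, C5, C6, C7}.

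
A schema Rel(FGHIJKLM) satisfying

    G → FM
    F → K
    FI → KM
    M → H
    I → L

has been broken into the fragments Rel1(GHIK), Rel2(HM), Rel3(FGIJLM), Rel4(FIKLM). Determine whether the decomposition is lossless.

Chase test. Columns are FGHIJKLM; row i has aⱼ where attribute j ∈ Reli, else bᵢⱼ.
Initial tableau (one row per fragment):
  row 1: b11 a2 a3 a4 b15 a6 b17 b18
  row 2: b21 b22 a3 b24 b25 b26 b27 a8
  row 3: a1 a2 b33 a4 a5 b36 a7 a8
  row 4: a1 b42 b43 a4 b45 a6 a7 a8
Rows 1 and 3 agree on G; apply G→FM and equate their FM entries.
Rows 1 and 3 agree on F; apply F→K and equate their K entries.
Rows 1 and 3 agree on M; apply M→H and equate their H entries.
Rows 1 and 4 agree on M; apply M→H and equate their H entries.
Rows 1 and 3 agree on I; apply I→L and equate their L entries.
Row 3 is now all distinguished symbols — the join is lossless.

Yes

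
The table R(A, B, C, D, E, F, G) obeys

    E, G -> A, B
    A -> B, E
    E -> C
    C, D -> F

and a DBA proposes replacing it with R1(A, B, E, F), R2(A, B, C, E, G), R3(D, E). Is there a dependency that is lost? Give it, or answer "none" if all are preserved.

C, D -> F

Check C, D → F: no single fragment contains all of {C, D, F}, and the restricted closure of {C, D} across the fragments never reaches {F}.
E, G → A, B is preserved.
A → B, E is preserved.
E → C is preserved.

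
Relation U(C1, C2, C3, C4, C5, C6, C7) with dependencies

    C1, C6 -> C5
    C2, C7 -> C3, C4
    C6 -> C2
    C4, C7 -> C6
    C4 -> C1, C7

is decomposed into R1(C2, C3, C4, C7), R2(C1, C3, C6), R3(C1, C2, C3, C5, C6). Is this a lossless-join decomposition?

No

Chase test. Columns are C1, C2, C3, C4, C5, C6, C7; row i has aⱼ where attribute j ∈ Ri, else bᵢⱼ.
Initial tableau (one row per fragment):
  row 1: b11 a2 a3 a4 b15 b16 a7
  row 2: a1 b22 a3 b24 b25 a6 b27
  row 3: a1 a2 a3 b34 a5 a6 b37
Rows 2 and 3 agree on C1, C6; apply C1, C6→C5 and equate their C5 entries.
Rows 2 and 3 agree on C6; apply C6→C2 and equate their C2 entries.
No row becomes fully distinguished — the join is lossy.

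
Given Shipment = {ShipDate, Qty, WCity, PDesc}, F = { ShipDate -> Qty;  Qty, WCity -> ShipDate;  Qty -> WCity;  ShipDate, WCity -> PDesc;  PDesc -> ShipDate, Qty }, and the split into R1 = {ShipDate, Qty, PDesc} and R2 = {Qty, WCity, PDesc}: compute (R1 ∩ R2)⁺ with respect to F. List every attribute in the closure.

R1 ∩ R2 = {Qty, PDesc}.
Qty → WCity applies, adding WCity
PDesc → ShipDate, Qty applies, adding ShipDate
Closure: {ShipDate, Qty, WCity, PDesc}.

ShipDate, Qty, WCity, PDesc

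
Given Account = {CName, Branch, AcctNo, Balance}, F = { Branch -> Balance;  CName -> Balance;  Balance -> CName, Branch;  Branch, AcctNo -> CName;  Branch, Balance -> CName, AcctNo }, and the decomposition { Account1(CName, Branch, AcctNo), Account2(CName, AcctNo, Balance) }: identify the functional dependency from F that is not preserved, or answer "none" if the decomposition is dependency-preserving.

Branch → Balance: restricted closure across fragments reaches Balance.
CName → Balance lies within Account2.
Balance → CName, Branch: restricted closure across fragments reaches CName, Branch.
Branch, AcctNo → CName lies within Account1.
Branch, Balance → CName, AcctNo: restricted closure across fragments reaches CName, AcctNo.
Every dependency is enforceable on the fragments, so the decomposition is dependency-preserving.

none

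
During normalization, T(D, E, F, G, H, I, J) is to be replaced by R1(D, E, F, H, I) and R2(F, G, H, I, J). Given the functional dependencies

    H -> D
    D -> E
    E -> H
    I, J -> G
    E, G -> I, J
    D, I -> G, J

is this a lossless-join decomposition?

Common attributes: R1 ∩ R2 = {F, H, I}.
Closure of {F, H, I}: H → D applies, adding D; D → E applies, adding E; D, I → G, J applies, adding G, J. So (F, H, I)⁺ = {D, E, F, G, H, I, J}.
This closure contains every attribute of R1, so R1 ∩ R2 → R1. The join is lossless.

Yes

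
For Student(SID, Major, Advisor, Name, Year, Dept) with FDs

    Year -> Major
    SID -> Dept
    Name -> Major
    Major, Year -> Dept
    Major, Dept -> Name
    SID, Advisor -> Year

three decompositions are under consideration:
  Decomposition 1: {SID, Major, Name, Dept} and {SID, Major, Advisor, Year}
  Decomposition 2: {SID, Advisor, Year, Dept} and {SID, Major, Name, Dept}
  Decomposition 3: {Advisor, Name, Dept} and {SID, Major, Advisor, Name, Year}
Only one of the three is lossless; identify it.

Decomposition 1

Decomposition 1: common = {SID, Major}, closure = {SID, Major, Name, Dept} → lossless.
Decomposition 2: common = {SID, Dept}, closure = {SID, Dept} → lossy.
Decomposition 3: common = {Advisor, Name}, closure = {Major, Advisor, Name} → lossy.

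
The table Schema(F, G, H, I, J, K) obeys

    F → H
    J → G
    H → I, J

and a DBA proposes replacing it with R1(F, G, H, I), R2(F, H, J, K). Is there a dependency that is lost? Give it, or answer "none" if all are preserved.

Check J → G: no single fragment contains all of {G, J}, and the restricted closure of {J} across the fragments never reaches {G}.
F → H is preserved.
H → I, J is preserved.

J → G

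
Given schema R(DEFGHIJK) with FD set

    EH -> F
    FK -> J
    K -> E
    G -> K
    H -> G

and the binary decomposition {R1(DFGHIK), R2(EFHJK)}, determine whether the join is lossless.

Common attributes: R1 ∩ R2 = {FHK}.
Closure of {FHK}: FK → J applies, adding J; K → E applies, adding E; H → G applies, adding G. So (FHK)⁺ = {EFGHJK}.
This closure contains every attribute of R2, so R1 ∩ R2 → R2. The join is lossless.

Yes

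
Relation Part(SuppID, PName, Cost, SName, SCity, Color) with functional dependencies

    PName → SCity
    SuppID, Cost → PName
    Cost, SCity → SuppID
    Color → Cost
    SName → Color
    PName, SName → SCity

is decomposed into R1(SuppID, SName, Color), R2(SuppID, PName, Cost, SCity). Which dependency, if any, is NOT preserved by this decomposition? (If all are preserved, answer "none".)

Check Color → Cost: no single fragment contains all of {Cost, Color}, and the restricted closure of {Color} across the fragments never reaches {Cost}.
PName → SCity is preserved.
SuppID, Cost → PName is preserved.
Cost, SCity → SuppID is preserved.
SName → Color is preserved.
PName, SName → SCity is preserved.

Color → Cost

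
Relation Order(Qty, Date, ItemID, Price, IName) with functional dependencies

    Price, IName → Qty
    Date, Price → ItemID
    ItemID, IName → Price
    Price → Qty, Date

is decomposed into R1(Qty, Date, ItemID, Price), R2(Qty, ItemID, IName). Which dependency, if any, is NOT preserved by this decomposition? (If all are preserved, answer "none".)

Check ItemID, IName → Price: no single fragment contains all of {ItemID, Price, IName}, and the restricted closure of {ItemID, IName} across the fragments never reaches {Price}.
Price, IName → Qty is preserved.
Date, Price → ItemID is preserved.
Price → Qty, Date is preserved.

ItemID, IName → Price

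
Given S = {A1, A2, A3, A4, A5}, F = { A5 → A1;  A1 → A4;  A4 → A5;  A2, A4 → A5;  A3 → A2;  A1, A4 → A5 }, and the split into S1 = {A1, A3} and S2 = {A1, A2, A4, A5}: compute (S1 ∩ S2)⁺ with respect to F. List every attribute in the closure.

S1 ∩ S2 = {A1}.
A1 → A4 applies, adding A4
A4 → A5 applies, adding A5
Closure: {A1, A4, A5}.

A1, A4, A5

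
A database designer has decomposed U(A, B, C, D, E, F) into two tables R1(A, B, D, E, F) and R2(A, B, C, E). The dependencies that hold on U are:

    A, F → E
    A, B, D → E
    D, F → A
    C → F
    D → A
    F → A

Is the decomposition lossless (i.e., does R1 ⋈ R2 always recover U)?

Common attributes: R1 ∩ R2 = {A, B, E}.
No dependency enlarges {A, B, E}, so (A, B, E)⁺ = {A, B, E}.
The closure contains neither all of R1 = {A, B, D, E, F} nor all of R2 = {A, B, C, E}, so the common attributes are not a superkey of either fragment. The join is lossy.

No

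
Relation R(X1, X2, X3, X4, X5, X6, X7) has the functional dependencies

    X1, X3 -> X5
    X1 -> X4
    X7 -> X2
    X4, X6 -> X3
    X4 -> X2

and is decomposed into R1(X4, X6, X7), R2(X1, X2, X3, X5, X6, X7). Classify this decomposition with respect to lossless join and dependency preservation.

lossy and not dependency-preserving

Lossless test: (X6, X7)⁺ = {X2, X6, X7}, which is a superkey of neither fragment — lossy.
Dependency preservation: the restricted closure of {X1} across the fragments never reaches {X4}, so X1 → X4 cannot be enforced without a join — not preserved.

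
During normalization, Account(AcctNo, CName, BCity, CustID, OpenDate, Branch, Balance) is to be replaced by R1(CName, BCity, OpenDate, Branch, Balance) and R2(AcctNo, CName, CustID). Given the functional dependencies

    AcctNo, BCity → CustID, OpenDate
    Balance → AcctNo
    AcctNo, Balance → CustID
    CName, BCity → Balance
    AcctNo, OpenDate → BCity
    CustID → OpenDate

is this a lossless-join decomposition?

Common attributes: R1 ∩ R2 = {CName}.
No dependency enlarges {CName}, so (CName)⁺ = {CName}.
The closure contains neither all of R1 = {CName, BCity, OpenDate, Branch, Balance} nor all of R2 = {AcctNo, CName, CustID}, so the common attributes are not a superkey of either fragment. The join is lossy.

No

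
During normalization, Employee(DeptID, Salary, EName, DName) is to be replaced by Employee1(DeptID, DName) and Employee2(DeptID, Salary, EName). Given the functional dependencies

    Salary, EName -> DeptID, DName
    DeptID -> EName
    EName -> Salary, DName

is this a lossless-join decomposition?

Common attributes: Employee1 ∩ Employee2 = {DeptID}.
Closure of {DeptID}: DeptID → EName applies, adding EName; EName → Salary, DName applies, adding Salary, DName. So (DeptID)⁺ = {DeptID, Salary, EName, DName}.
This closure contains every attribute of Employee1, so Employee1 ∩ Employee2 → Employee1. The join is lossless.

Yes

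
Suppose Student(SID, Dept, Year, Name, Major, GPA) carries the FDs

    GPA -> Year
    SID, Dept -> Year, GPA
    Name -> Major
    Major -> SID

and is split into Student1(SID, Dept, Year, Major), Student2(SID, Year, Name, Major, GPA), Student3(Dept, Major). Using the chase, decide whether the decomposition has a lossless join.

Chase test. Columns are SID, Dept, Year, Name, Major, GPA; row i has aⱼ where attribute j ∈ Studenti, else bᵢⱼ.
Initial tableau (one row per fragment):
  row 1: a1 a2 a3 b14 a5 b16
  row 2: a1 b22 a3 a4 a5 a6
  row 3: b31 a2 b33 b34 a5 b36
Rows 1 and 3 agree on Major; apply Major→SID and equate their SID entries.
Rows 1 and 3 agree on SID, Dept; apply SID, Dept→Year, GPA and equate their Year, GPA entries.
No row becomes fully distinguished — the join is lossy.

No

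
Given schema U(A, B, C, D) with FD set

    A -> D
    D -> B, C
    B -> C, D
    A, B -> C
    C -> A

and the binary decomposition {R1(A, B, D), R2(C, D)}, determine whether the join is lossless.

Common attributes: R1 ∩ R2 = {D}.
Closure of {D}: D → B, C applies, adding B, C; C → A applies, adding A. So (D)⁺ = {A, B, C, D}.
This closure contains every attribute of R1, so R1 ∩ R2 → R1. The join is lossless.

Yes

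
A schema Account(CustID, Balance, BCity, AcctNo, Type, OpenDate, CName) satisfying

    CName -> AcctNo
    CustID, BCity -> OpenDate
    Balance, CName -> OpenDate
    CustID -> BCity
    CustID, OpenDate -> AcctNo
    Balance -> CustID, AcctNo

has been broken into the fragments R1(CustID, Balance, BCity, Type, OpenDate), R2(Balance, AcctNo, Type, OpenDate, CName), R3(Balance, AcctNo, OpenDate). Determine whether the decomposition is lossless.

Chase test. Columns are CustID, Balance, BCity, AcctNo, Type, OpenDate, CName; row i has aⱼ where attribute j ∈ Ri, else bᵢⱼ.
Initial tableau (one row per fragment):
  row 1: a1 a2 a3 b14 a5 a6 b17
  row 2: b21 a2 b23 a4 a5 a6 a7
  row 3: b31 a2 b33 a4 b35 a6 b37
Rows 1 and 2 agree on Balance; apply Balance→CustID, AcctNo and equate their CustID, AcctNo entries.
Rows 1 and 3 agree on Balance; apply Balance→CustID, AcctNo and equate their CustID, AcctNo entries.
Rows 1 and 2 agree on CustID; apply CustID→BCity and equate their BCity entries.
Rows 1 and 3 agree on CustID; apply CustID→BCity and equate their BCity entries.
Row 2 is now all distinguished symbols — the join is lossless.

Yes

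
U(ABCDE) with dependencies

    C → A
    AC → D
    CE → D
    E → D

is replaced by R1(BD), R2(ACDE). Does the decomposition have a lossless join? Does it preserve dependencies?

lossy but dependency-preserving

Lossless test: (D)⁺ = {D}, which is a superkey of neither fragment — lossy.
Dependency preservation: every FD's attributes lie within a single fragment, so each can be enforced locally — preserved.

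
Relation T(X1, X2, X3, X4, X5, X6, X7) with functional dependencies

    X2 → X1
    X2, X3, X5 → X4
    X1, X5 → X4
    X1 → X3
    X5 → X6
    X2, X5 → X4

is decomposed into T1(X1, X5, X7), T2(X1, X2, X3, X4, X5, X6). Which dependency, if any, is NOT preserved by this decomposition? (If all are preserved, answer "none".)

X2 → X1 lies within T2.
X2, X3, X5 → X4 lies within T2.
X1, X5 → X4 lies within T2.
X1 → X3 lies within T2.
X5 → X6 lies within T2.
X2, X5 → X4 lies within T2.
Every dependency is enforceable on the fragments, so the decomposition is dependency-preserving.

none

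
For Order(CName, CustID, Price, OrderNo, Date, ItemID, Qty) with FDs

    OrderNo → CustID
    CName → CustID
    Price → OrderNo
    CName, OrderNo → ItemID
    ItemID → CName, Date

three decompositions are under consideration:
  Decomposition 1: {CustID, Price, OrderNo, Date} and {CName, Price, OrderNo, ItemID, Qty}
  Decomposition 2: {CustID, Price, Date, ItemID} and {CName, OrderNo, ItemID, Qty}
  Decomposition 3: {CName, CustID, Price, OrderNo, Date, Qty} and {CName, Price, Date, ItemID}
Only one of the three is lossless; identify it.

Decomposition 1: common = {Price, OrderNo}, closure = {CustID, Price, OrderNo} → lossy.
Decomposition 2: common = {ItemID}, closure = {CName, CustID, Date, ItemID} → lossy.
Decomposition 3: common = {CName, Price, Date}, closure = {CName, CustID, Price, OrderNo, Date, ItemID} → lossless.

Decomposition 3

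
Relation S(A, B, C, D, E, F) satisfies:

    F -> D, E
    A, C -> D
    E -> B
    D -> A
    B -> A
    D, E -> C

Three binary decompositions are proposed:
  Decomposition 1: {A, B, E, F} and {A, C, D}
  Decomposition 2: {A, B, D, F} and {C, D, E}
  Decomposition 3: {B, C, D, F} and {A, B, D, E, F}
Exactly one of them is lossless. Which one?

Decomposition 3

Decomposition 1: common = {A}, closure = {A} → lossy.
Decomposition 2: common = {D}, closure = {A, D} → lossy.
Decomposition 3: common = {B, D, F}, closure = {A, B, C, D, E, F} → lossless.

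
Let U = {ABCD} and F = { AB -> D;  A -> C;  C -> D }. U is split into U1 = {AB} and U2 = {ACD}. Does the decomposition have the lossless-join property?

Common attributes: U1 ∩ U2 = {A}.
Closure of {A}: A → C applies, adding C; C → D applies, adding D. So (A)⁺ = {ACD}.
This closure contains every attribute of U2, so U1 ∩ U2 → U2. The join is lossless.

Yes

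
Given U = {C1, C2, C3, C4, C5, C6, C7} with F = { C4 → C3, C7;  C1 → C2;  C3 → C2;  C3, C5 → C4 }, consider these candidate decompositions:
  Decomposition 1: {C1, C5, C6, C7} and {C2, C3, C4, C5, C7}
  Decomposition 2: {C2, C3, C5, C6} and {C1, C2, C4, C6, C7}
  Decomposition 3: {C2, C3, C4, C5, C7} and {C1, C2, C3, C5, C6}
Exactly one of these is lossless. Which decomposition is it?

Decomposition 1: common = {C5, C7}, closure = {C5, C7} → lossy.
Decomposition 2: common = {C2, C6}, closure = {C2, C6} → lossy.
Decomposition 3: common = {C2, C3, C5}, closure = {C2, C3, C4, C5, C7} → lossless.

Decomposition 3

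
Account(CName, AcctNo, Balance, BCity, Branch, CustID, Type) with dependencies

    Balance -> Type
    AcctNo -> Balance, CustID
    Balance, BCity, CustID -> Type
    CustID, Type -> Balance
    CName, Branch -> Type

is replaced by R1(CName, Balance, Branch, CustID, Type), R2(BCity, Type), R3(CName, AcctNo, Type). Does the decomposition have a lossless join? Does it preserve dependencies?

Lossless test (chase): applying each FD to every pair of rows produces no changes in the tableau, so no row becomes fully distinguished — the join is lossy.
Dependency preservation: the restricted closure of {AcctNo} across the fragments never reaches {Balance, CustID}, so AcctNo → Balance, CustID cannot be enforced without a join — not preserved.

lossy and not dependency-preserving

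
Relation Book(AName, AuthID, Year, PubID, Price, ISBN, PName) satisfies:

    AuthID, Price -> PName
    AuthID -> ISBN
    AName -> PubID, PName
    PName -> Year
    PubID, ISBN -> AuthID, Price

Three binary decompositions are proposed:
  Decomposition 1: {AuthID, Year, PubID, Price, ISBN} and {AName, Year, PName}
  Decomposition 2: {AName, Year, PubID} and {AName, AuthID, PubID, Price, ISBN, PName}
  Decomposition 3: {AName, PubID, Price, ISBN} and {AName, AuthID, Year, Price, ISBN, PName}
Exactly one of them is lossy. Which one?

Decomposition 1: common = {Year}, closure = {Year} → lossy.
Decomposition 2: common = {AName, PubID}, closure = {AName, Year, PubID, PName} → lossless.
Decomposition 3: common = {AName, Price, ISBN}, closure = {AName, AuthID, Year, PubID, Price, ISBN, PName} → lossless.

Decomposition 1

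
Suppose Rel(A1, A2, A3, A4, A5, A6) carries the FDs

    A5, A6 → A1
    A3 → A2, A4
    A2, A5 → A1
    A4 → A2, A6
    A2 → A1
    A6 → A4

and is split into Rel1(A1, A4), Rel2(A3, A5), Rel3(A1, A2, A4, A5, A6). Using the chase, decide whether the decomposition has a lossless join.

No

Chase test. Columns are A1, A2, A3, A4, A5, A6; row i has aⱼ where attribute j ∈ Reli, else bᵢⱼ.
Initial tableau (one row per fragment):
  row 1: a1 b12 b13 a4 b15 b16
  row 2: b21 b22 a3 b24 a5 b26
  row 3: a1 a2 b33 a4 a5 a6
Rows 1 and 3 agree on A4; apply A4→A2, A6 and equate their A2, A6 entries.
No row becomes fully distinguished — the join is lossy.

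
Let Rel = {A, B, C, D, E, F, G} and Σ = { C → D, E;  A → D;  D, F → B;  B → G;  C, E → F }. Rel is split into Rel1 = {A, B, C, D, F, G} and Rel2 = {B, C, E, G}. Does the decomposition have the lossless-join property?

Common attributes: Rel1 ∩ Rel2 = {B, C, G}.
Closure of {B, C, G}: C → D, E applies, adding D, E; C, E → F applies, adding F. So (B, C, G)⁺ = {B, C, D, E, F, G}.
This closure contains every attribute of Rel2, so Rel1 ∩ Rel2 → Rel2. The join is lossless.

Yes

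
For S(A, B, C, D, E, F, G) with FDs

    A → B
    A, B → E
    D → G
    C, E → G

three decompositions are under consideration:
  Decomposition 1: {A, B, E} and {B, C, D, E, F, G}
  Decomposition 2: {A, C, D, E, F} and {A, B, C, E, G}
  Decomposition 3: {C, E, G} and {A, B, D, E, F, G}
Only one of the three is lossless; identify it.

Decomposition 2

Decomposition 1: common = {B, E}, closure = {B, E} → lossy.
Decomposition 2: common = {A, C, E}, closure = {A, B, C, E, G} → lossless.
Decomposition 3: common = {E, G}, closure = {E, G} → lossy.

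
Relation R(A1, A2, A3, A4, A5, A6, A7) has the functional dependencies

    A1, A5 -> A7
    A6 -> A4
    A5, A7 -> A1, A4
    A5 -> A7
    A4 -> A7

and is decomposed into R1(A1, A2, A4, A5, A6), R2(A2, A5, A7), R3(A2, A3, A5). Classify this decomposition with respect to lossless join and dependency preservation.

Lossless test (chase): Rows 1 and 2 agree on A5; apply A5→A7 and equate their A7 entries. Rows 1 and 3 agree on A5; apply A5→A7 and equate their A7 entries. Rows 1 and 2 agree on A5, A7; apply A5, A7→A1, A4 and equate their A1, A4 entries. Rows 1 and 3 agree on A5, A7; apply A5, A7→A1, A4 and equate their A1, A4 entries. No row becomes fully distinguished — the join is lossy.
Dependency preservation: the restricted closure of {A4} across the fragments never reaches {A7}, so A4 → A7 cannot be enforced without a join — not preserved.

lossy and not dependency-preserving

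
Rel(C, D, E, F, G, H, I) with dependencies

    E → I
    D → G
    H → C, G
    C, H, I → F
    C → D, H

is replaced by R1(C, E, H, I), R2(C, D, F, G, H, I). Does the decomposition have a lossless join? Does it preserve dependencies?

Lossless test: (C, H, I)⁺ = {C, D, F, G, H, I}, which contains all of one fragment — lossless.
Dependency preservation: every FD's attributes lie within a single fragment, so each can be enforced locally — preserved.

lossless and dependency-preserving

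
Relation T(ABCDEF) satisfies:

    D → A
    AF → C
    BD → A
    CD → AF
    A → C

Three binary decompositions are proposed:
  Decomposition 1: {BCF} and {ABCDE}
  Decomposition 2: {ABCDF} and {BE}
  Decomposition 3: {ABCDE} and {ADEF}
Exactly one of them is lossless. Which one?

Decomposition 3

Decomposition 1: common = {BC}, closure = {BC} → lossy.
Decomposition 2: common = {B}, closure = {B} → lossy.
Decomposition 3: common = {ADE}, closure = {ACDEF} → lossless.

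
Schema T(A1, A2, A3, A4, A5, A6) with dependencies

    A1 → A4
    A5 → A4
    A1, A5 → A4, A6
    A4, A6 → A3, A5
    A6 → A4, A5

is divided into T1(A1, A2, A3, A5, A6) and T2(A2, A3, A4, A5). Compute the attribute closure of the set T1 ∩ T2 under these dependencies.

A2, A3, A4, A5

T1 ∩ T2 = {A2, A3, A5}.
A5 → A4 applies, adding A4
Closure: {A2, A3, A4, A5}.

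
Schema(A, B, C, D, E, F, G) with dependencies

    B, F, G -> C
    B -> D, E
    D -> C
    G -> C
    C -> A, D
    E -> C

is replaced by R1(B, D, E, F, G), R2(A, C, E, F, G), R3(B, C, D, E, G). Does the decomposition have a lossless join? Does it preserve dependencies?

lossless and dependency-preserving

Lossless test (chase): Rows 1 and 3 agree on D; apply D→C and equate their C entries. Rows 1 and 2 agree on C; apply C→A, D and equate their A, D entries. Rows 1 and 3 agree on C; apply C→A, D and equate their A, D entries. Row 1 is now all distinguished symbols — the join is lossless.
Dependency preservation: B, F, G → C; C → A, D are not contained in any single fragment, but the restricted closure of each left-hand side across the fragments still reaches the right-hand side; the remaining FDs each lie inside some fragment. All dependencies are preserved.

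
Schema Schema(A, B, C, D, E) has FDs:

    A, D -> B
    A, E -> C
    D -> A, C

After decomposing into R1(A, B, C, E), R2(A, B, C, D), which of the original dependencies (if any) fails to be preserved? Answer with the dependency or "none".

A, D → B lies within R2.
A, E → C lies within R1.
D → A, C lies within R2.
Every dependency is enforceable on the fragments, so the decomposition is dependency-preserving.

none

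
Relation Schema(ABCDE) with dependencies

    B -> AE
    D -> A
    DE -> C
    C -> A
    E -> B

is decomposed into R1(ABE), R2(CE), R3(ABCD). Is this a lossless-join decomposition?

Yes

Chase test. Columns are ABCDE; row i has aⱼ where attribute j ∈ Ri, else bᵢⱼ.
Initial tableau (one row per fragment):
  row 1: a1 a2 b13 b14 a5
  row 2: b21 b22 a3 b24 a5
  row 3: a1 a2 a3 a4 b35
Rows 1 and 3 agree on B; apply B→AE and equate their AE entries.
Rows 2 and 3 agree on C; apply C→A and equate their A entries.
Rows 1 and 2 agree on E; apply E→B and equate their B entries.
Row 3 is now all distinguished symbols — the join is lossless.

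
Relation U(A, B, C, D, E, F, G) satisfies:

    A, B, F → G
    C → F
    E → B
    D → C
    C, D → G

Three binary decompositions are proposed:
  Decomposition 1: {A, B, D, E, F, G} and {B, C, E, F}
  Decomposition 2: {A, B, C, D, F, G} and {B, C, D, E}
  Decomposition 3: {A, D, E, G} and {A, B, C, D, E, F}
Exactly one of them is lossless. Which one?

Decomposition 3

Decomposition 1: common = {B, E, F}, closure = {B, E, F} → lossy.
Decomposition 2: common = {B, C, D}, closure = {B, C, D, F, G} → lossy.
Decomposition 3: common = {A, D, E}, closure = {A, B, C, D, E, F, G} → lossless.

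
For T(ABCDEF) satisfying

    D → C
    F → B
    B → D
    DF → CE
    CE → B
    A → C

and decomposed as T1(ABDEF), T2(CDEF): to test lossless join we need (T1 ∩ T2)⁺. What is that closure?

T1 ∩ T2 = {DEF}.
D → C applies, adding C
F → B applies, adding B
Closure: {BCDEF}.

BCDEF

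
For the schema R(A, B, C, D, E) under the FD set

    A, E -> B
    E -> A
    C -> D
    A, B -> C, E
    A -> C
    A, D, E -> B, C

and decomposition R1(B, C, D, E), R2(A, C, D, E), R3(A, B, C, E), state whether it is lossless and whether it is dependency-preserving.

Lossless test (chase): Rows 2 and 3 agree on A, E; apply A, E→B and equate their B entries. Rows 1 and 2 agree on E; apply E→A and equate their A entries. Rows 1 and 3 agree on C; apply C→D and equate their D entries. Row 1 is now all distinguished symbols — the join is lossless.
Dependency preservation: A, D, E → B, C is not contained in any single fragment, but the restricted closure of its left-hand side across the fragments still reaches the right-hand side; the remaining FDs each lie inside some fragment. All dependencies are preserved.

lossless and dependency-preserving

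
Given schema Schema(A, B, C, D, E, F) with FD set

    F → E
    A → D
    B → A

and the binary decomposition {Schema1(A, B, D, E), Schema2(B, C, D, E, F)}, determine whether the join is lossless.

Common attributes: Schema1 ∩ Schema2 = {B, D, E}.
Closure of {B, D, E}: B → A applies, adding A. So (B, D, E)⁺ = {A, B, D, E}.
This closure contains every attribute of Schema1, so Schema1 ∩ Schema2 → Schema1. The join is lossless.

Yes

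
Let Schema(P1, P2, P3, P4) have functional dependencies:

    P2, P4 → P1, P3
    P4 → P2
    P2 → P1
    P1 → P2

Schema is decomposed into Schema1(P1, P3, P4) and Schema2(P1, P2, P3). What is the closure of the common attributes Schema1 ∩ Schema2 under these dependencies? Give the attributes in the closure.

P1, P2, P3

Schema1 ∩ Schema2 = {P1, P3}.
P1 → P2 applies, adding P2
Closure: {P1, P2, P3}.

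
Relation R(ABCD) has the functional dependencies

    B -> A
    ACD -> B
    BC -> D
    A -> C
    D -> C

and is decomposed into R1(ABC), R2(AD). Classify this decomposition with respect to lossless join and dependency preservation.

lossy and not dependency-preserving

Lossless test: (A)⁺ = {AC}, which is a superkey of neither fragment — lossy.
Dependency preservation: the restricted closure of {ACD} across the fragments never reaches {B}, so ACD → B cannot be enforced without a join — not preserved.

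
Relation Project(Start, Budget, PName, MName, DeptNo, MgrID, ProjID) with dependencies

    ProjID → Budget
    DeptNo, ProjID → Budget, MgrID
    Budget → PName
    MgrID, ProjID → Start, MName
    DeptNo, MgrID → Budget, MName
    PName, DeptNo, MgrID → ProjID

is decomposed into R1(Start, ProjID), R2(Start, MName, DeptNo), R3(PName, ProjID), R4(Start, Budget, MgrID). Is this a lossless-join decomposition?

No

Chase test. Columns are Start, Budget, PName, MName, DeptNo, MgrID, ProjID; row i has aⱼ where attribute j ∈ Ri, else bᵢⱼ.
Initial tableau (one row per fragment):
  row 1: a1 b12 b13 b14 b15 b16 a7
  row 2: a1 b22 b23 a4 a5 b26 b27
  row 3: b31 b32 a3 b34 b35 b36 a7
  row 4: a1 a2 b43 b44 b45 a6 b47
Rows 1 and 3 agree on ProjID; apply ProjID→Budget and equate their Budget entries.
Rows 1 and 3 agree on Budget; apply Budget→PName and equate their PName entries.
No row becomes fully distinguished — the join is lossy.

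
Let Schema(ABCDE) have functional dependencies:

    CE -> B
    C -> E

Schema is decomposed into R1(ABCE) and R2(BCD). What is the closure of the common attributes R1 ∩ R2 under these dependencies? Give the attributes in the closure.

BCE

R1 ∩ R2 = {BC}.
C → E applies, adding E
Closure: {BCE}.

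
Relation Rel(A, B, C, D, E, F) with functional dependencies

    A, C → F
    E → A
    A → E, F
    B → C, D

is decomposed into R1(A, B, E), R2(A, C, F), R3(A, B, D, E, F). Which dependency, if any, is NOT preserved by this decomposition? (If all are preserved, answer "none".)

Check B → C, D: no single fragment contains all of {B, C, D}, and the restricted closure of {B} across the fragments never reaches {C, D}.
A, C → F is preserved.
E → A is preserved.
A → E, F is preserved.

B → C, D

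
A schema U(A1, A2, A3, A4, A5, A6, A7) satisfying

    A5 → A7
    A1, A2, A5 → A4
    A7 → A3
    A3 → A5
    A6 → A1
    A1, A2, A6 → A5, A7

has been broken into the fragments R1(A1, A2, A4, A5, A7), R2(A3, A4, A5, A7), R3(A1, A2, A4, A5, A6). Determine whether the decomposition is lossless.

Yes

Chase test. Columns are A1, A2, A3, A4, A5, A6, A7; row i has aⱼ where attribute j ∈ Ri, else bᵢⱼ.
Initial tableau (one row per fragment):
  row 1: a1 a2 b13 a4 a5 b16 a7
  row 2: b21 b22 a3 a4 a5 b26 a7
  row 3: a1 a2 b33 a4 a5 a6 b37
Rows 1 and 3 agree on A5; apply A5→A7 and equate their A7 entries.
Rows 1 and 2 agree on A7; apply A7→A3 and equate their A3 entries.
Rows 1 and 3 agree on A7; apply A7→A3 and equate their A3 entries.
Row 3 is now all distinguished symbols — the join is lossless.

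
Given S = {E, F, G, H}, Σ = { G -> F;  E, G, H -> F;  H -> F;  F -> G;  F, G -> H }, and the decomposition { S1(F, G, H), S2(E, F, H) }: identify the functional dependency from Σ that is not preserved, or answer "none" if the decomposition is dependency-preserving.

G → F lies within S1.
E, G, H → F: restricted closure across fragments reaches F.
H → F lies within S1.
F → G lies within S1.
F, G → H lies within S1.
Every dependency is enforceable on the fragments, so the decomposition is dependency-preserving.

none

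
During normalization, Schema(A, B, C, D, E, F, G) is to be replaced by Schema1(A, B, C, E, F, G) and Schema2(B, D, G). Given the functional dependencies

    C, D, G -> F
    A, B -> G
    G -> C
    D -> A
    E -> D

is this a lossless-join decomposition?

No

Common attributes: Schema1 ∩ Schema2 = {B, G}.
Closure of {B, G}: G → C applies, adding C. So (B, G)⁺ = {B, C, G}.
The closure contains neither all of Schema1 = {A, B, C, E, F, G} nor all of Schema2 = {B, D, G}, so the common attributes are not a superkey of either fragment. The join is lossy.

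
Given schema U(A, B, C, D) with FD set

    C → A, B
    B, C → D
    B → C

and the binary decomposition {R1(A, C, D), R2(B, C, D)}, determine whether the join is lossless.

Common attributes: R1 ∩ R2 = {C, D}.
Closure of {C, D}: C → A, B applies, adding A, B. So (C, D)⁺ = {A, B, C, D}.
This closure contains every attribute of R1, so R1 ∩ R2 → R1. The join is lossless.

Yes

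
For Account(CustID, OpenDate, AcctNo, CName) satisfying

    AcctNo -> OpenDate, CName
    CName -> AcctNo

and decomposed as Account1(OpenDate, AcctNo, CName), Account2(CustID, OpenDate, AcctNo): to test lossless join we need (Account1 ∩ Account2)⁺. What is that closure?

OpenDate, AcctNo, CName

Account1 ∩ Account2 = {OpenDate, AcctNo}.
AcctNo → OpenDate, CName applies, adding CName
Closure: {OpenDate, AcctNo, CName}.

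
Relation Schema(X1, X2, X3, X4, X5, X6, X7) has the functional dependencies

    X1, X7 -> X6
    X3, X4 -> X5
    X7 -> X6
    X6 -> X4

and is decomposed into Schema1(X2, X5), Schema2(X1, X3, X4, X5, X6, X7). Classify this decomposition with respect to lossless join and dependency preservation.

Lossless test: (X5)⁺ = {X5}, which is a superkey of neither fragment — lossy.
Dependency preservation: every FD's attributes lie within a single fragment, so each can be enforced locally — preserved.

lossy but dependency-preserving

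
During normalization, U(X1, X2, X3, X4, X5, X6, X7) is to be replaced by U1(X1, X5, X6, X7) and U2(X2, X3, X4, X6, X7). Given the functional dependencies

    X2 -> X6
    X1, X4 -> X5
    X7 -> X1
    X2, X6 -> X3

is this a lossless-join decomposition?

No

Common attributes: U1 ∩ U2 = {X6, X7}.
Closure of {X6, X7}: X7 → X1 applies, adding X1. So (X6, X7)⁺ = {X1, X6, X7}.
The closure contains neither all of U1 = {X1, X5, X6, X7} nor all of U2 = {X2, X3, X4, X6, X7}, so the common attributes are not a superkey of either fragment. The join is lossy.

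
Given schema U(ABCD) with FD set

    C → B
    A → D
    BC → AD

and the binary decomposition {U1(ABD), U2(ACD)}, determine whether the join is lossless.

No

Common attributes: U1 ∩ U2 = {AD}.
No dependency enlarges {AD}, so (AD)⁺ = {AD}.
The closure contains neither all of U1 = {ABD} nor all of U2 = {ACD}, so the common attributes are not a superkey of either fragment. The join is lossy.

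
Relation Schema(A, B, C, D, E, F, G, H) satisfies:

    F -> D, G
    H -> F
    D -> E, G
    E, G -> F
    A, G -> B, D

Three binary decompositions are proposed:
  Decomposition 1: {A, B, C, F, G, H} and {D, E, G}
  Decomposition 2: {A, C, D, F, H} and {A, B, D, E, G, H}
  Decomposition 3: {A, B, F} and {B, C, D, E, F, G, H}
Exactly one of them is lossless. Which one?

Decomposition 2

Decomposition 1: common = {G}, closure = {G} → lossy.
Decomposition 2: common = {A, D, H}, closure = {A, B, D, E, F, G, H} → lossless.
Decomposition 3: common = {B, F}, closure = {B, D, E, F, G} → lossy.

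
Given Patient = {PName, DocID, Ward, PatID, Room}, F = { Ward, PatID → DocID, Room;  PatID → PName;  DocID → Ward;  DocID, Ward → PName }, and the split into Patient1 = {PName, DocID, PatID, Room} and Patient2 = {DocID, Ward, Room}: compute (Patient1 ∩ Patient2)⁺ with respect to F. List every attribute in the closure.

PName, DocID, Ward, Room

Patient1 ∩ Patient2 = {DocID, Room}.
DocID → Ward applies, adding Ward
DocID, Ward → PName applies, adding PName
Closure: {PName, DocID, Ward, Room}.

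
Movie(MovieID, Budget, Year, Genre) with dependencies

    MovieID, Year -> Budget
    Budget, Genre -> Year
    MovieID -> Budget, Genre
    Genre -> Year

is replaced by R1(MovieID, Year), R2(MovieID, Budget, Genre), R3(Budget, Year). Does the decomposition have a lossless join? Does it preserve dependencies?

lossless but not dependency-preserving

Lossless test (chase): Rows 1 and 2 agree on MovieID; apply MovieID→Budget, Genre and equate their Budget, Genre entries. Rows 1 and 2 agree on Genre; apply Genre→Year and equate their Year entries. Row 1 is now all distinguished symbols — the join is lossless.
Dependency preservation: the restricted closure of {Budget, Genre} across the fragments never reaches {Year}, so Budget, Genre → Year cannot be enforced without a join — not preserved.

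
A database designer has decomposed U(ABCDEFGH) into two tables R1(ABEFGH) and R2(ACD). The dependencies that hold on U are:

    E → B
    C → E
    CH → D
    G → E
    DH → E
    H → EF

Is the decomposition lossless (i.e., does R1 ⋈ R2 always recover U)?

No

Common attributes: R1 ∩ R2 = {A}.
No dependency enlarges {A}, so (A)⁺ = {A}.
The closure contains neither all of R1 = {ABEFGH} nor all of R2 = {ACD}, so the common attributes are not a superkey of either fragment. The join is lossy.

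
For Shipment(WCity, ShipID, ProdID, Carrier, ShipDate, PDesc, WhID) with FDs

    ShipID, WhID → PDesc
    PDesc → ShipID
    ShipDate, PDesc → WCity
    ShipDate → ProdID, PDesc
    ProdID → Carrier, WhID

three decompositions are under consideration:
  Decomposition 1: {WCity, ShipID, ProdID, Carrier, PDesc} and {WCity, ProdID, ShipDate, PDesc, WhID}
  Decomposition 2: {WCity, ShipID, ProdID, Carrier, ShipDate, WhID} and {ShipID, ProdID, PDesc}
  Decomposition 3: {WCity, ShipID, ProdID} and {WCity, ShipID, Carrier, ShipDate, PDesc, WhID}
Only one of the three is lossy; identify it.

Decomposition 3

Decomposition 1: common = {WCity, ProdID, PDesc}, closure = {WCity, ShipID, ProdID, Carrier, PDesc, WhID} → lossless.
Decomposition 2: common = {ShipID, ProdID}, closure = {ShipID, ProdID, Carrier, PDesc, WhID} → lossless.
Decomposition 3: common = {WCity, ShipID}, closure = {WCity, ShipID} → lossy.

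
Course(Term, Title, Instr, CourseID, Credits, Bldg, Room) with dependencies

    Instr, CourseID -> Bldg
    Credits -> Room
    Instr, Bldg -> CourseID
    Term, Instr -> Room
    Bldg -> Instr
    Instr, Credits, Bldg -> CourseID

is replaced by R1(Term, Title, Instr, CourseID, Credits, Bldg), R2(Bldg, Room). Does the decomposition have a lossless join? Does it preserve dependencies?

lossy and not dependency-preserving

Lossless test: (Bldg)⁺ = {Instr, CourseID, Bldg}, which is a superkey of neither fragment — lossy.
Dependency preservation: the restricted closure of {Credits} across the fragments never reaches {Room}, so Credits → Room cannot be enforced without a join — not preserved.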